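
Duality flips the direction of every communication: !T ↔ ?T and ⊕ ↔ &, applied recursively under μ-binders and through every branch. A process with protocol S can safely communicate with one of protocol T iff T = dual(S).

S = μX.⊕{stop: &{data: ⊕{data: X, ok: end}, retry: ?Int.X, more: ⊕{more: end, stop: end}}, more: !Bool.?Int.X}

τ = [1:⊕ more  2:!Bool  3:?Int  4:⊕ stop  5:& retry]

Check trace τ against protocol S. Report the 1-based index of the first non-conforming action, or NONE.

NONE

@1 ⊕ more  ✓  state: !Bool.?Int.μX.…
@2 !Bool  ✓  state: ?Int.μX.…
@3 ?Int  ✓  state: μX.…
@4 ⊕ stop  ✓  state: &{data: ⊕{data: μX.…, ok: end}, retry: ?Int.μX.…, more: ⊕{more: end, stop: end}}
@5 & retry  ✓  state: ?Int.μX.…
trace exhausted — no violation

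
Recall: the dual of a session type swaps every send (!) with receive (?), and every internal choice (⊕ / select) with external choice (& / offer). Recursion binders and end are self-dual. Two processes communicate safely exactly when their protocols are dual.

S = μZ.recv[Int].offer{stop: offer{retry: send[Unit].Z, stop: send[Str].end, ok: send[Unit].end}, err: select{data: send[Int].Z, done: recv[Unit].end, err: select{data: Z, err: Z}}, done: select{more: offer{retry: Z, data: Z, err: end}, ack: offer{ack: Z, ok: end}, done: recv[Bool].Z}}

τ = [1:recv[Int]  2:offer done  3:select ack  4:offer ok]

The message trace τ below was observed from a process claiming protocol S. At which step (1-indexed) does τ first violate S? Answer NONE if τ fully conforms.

@1 recv[Int]  ok  state: offer{stop: offer{retry: send[Unit].μZ.…, stop: send[Str].end, ok: send[Unit].end}, err: select{data: send[Int].μZ.…, done: recv[Unit].end, err: select{data: μZ.…, err: μZ.…}}, done: select{more: offer{retry: μZ.…, data: μZ.…, err: end}, ack: offer{ack: μZ.…, ok: end}, done: recv[Bool].μZ.…}}
@2 offer done  ok  state: select{more: offer{retry: μZ.…, data: μZ.…, err: end}, ack: offer{ack: μZ.…, ok: end}, done: recv[Bool].μZ.…}
@3 select ack  ok  state: offer{ack: μZ.…, ok: end}
@4 offer ok  ok  state: end
all 4 steps conform

NONE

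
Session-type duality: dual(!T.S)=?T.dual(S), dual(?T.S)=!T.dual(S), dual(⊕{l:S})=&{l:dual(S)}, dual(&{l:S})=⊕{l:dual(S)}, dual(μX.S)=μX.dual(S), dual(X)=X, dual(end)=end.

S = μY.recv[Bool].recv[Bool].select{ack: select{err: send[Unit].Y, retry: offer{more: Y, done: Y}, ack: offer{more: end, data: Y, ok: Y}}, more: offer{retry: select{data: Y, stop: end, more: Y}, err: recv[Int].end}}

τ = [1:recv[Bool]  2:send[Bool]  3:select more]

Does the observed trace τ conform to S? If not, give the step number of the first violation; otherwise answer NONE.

step 1: recv[Bool]  match  cont: recv[Bool].select{ack: select{err: send[Unit].μY.…, retry: offer{more: μY.…, done: μY.…}, ack: offer{more: end, data: μY.…, ok: μY.…}}, more: offer{retry: select{data: μY.…, stop: end, more: μY.…}, err: recv[Int].end}}
step 2: got send[Bool], protocol expects recv[Bool]  ✗

2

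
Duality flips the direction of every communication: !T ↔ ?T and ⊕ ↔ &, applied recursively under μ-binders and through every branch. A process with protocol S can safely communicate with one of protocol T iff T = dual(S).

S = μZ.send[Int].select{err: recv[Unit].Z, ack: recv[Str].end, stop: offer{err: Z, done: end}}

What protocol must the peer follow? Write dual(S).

μZ → μZ  (rec unchanged)
  send[Int] → recv[Int]
    select{err,ack,stop} → offer{err,ack,stop}  (select→offer)
      [err]
        recv[Unit] → send[Unit]
          dual(Z) = Z
      [ack]
        recv[Str] → send[Str]
          dual(end) = end
      [stop]
        offer{err,done} → select{err,done}  (&→⊕)
          [err]
            dual(Z) = Z
          [done]
            dual(end) = end

μZ.recv[Int].offer{err: send[Unit].Z, ack: send[Str].end, stop: select{err: Z, done: end}}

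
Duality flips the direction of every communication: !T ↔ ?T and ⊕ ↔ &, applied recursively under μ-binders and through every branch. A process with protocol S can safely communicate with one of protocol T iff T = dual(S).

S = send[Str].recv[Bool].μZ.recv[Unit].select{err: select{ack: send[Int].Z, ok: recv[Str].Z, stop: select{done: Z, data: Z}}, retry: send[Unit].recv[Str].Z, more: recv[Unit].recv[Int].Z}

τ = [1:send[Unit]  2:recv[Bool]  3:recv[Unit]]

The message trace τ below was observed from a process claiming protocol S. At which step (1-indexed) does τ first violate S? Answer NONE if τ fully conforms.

@1 got send[Unit], protocol expects send[Str]  ✗

1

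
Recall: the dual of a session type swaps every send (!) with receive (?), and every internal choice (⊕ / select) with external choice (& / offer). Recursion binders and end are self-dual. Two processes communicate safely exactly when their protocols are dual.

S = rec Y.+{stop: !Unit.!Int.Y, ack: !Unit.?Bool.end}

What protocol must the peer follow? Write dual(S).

rec Y.&{stop: ?Unit.?Int.Y, ack: ?Unit.!Bool.end}

rec Y = rec Y  (μ self-dual)
  +{stop,ack} = &{stop,ack}  (⊕→&)
    case stop:
      !Unit = ?Unit
        !Int = ?Int
          Y ↦ Y
    case ack:
      !Unit = ?Unit
        ?Bool = !Bool
          end ↦ end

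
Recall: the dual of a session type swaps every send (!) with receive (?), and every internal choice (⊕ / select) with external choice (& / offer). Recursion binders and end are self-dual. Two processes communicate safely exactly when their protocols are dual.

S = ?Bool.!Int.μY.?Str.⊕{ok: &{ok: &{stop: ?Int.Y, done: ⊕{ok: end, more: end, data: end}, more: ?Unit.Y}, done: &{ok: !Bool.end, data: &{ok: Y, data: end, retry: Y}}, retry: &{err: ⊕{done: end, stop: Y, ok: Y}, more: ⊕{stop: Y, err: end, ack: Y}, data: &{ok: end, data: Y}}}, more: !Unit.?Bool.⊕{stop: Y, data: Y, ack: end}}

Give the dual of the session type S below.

?Bool → !Bool
  !Int → ?Int
    μY → μY  (binder kept)
      ?Str → !Str
        ⊕{ok,more} → &{ok,more}  (internal→external)
          case ok:
            &{ok,done,retry} → ⊕{ok,done,retry}  (offer→select)
              case ok:
                &{stop,done,more} → ⊕{stop,done,more}  (offer→select)
                  case stop:
                    ?Int → !Int
                      Y ↦ Y
                  case done:
                    ⊕{ok,more,data} → &{ok,more,data}  (internal→external)
                      case ok:
                        end ↦ end
                      case more:
                        end ↦ end
                      case data:
                        end ↦ end
                  case more:
                    ?Unit → !Unit
                      Y ↦ Y
              case done:
                &{ok,data} → ⊕{ok,data}  (offer→select)
                  case ok:
                    !Bool → ?Bool
                      end ↦ end
                  case data:
                    &{ok,data,retry} → ⊕{ok,data,retry}  (offer→select)
                      case ok:
                        Y ↦ Y
                      case data:
                        end ↦ end
                      case retry:
                        Y ↦ Y
              case retry:
                &{err,more,data} → ⊕{err,more,data}  (offer→select)
                  case err:
                    ⊕{done,stop,ok} → &{done,stop,ok}  (internal→external)
                      case done:
                        end ↦ end
                      case stop:
                        Y ↦ Y
                      case ok:
                        Y ↦ Y
                  case more:
                    ⊕{stop,err,ack} → &{stop,err,ack}  (internal→external)
                      case stop:
                        Y ↦ Y
                      case err:
                        end ↦ end
                      case ack:
                        Y ↦ Y
                  case data:
                    &{ok,data} → ⊕{ok,data}  (offer→select)
                      case ok:
                        end ↦ end
                      case data:
                        Y ↦ Y
          case more:
            !Unit → ?Unit
              ?Bool → !Bool
                ⊕{stop,data,ack} → &{stop,data,ack}  (internal→external)
                  case stop:
                    Y ↦ Y
                  case data:
                    Y ↦ Y
                  case ack:
                    end ↦ end

!Bool.?Int.μY.!Str.&{ok: ⊕{ok: ⊕{stop: !Int.Y, done: &{ok: end, more: end, data: end}, more: !Unit.Y}, done: ⊕{ok: ?Bool.end, data: ⊕{ok: Y, data: end, retry: Y}}, retry: ⊕{err: &{done: end, stop: Y, ok: Y}, more: &{stop: Y, err: end, ack: Y}, data: ⊕{ok: end, data: Y}}}, more: ?Unit.!Bool.&{stop: Y, data: Y, ack: end}}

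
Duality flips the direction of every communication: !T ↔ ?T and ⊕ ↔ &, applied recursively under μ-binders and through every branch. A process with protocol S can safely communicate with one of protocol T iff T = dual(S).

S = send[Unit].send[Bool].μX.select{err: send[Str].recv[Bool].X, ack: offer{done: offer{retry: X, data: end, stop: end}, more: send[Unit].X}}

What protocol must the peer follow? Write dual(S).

send[Unit] → recv[Unit]
  send[Bool] → recv[Bool]
    μX → μX  (μ self-dual)
      select{err,ack} → offer{err,ack}  (internal→external)
        • err:
          send[Str] → recv[Str]
            recv[Bool] → send[Bool]
              dual(X) = X
        • ack:
          offer{done,more} → select{done,more}  (external→internal)
            • done:
              offer{retry,data,stop} → select{retry,data,stop}  (external→internal)
                • retry:
                  dual(X) = X
                • data:
                  dual(end) = end
                • stop:
                  dual(end) = end
            • more:
              send[Unit] → recv[Unit]
                dual(X) = X

recv[Unit].recv[Bool].μX.offer{err: recv[Str].send[Bool].X, ack: select{done: select{retry: X, data: end, stop: end}, more: recv[Unit].X}}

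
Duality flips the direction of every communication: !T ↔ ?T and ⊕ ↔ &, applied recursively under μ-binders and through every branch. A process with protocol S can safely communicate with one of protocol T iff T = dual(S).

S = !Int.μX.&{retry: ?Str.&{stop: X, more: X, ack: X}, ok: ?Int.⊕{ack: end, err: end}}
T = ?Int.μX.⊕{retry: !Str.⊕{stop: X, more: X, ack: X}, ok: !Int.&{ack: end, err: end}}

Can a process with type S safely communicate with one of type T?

!Int vs ?Int  match
  μX vs μX  match (rec unchanged)
    &{retry,ok} vs ⊕{retry,ok}  match same labels
      • retry:
        ?Str vs !Str  match
          &{stop,more,ack} vs ⊕{stop,more,ack}  match same labels
            • stop:
              X vs X  match
            • more:
              X vs X  match
            • ack:
              X vs X  match
      • ok:
        ?Int vs !Int  match
          ⊕{ack,err} vs &{ack,err}  match same labels
            • ack:
              end vs end  match
            • err:
              end vs end  match

YES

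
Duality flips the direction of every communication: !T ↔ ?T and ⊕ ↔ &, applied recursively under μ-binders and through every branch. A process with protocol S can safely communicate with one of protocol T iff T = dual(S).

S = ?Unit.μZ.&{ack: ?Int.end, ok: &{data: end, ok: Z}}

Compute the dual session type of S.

!Unit.μZ.⊕{ack: !Int.end, ok: ⊕{data: end, ok: Z}}

?Unit = !Unit
  μZ = μZ  (binder kept)
    &{ack,ok} = ⊕{ack,ok}  (external→internal)
      case ack:
        ?Int = !Int
          end self-dual
      case ok:
        &{data,ok} = ⊕{data,ok}  (external→internal)
          case data:
            end self-dual
          case ok:
            Z self-dual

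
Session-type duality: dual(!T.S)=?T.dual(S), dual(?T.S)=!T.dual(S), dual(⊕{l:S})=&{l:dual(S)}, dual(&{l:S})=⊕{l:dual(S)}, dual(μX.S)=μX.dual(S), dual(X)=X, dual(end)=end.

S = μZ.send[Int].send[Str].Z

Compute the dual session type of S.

μZ ↦ μZ  (μ self-dual)
  send[Int] ↦ recv[Int]
    send[Str] ↦ recv[Str]
      Z ↦ Z

μZ.recv[Int].recv[Str].Z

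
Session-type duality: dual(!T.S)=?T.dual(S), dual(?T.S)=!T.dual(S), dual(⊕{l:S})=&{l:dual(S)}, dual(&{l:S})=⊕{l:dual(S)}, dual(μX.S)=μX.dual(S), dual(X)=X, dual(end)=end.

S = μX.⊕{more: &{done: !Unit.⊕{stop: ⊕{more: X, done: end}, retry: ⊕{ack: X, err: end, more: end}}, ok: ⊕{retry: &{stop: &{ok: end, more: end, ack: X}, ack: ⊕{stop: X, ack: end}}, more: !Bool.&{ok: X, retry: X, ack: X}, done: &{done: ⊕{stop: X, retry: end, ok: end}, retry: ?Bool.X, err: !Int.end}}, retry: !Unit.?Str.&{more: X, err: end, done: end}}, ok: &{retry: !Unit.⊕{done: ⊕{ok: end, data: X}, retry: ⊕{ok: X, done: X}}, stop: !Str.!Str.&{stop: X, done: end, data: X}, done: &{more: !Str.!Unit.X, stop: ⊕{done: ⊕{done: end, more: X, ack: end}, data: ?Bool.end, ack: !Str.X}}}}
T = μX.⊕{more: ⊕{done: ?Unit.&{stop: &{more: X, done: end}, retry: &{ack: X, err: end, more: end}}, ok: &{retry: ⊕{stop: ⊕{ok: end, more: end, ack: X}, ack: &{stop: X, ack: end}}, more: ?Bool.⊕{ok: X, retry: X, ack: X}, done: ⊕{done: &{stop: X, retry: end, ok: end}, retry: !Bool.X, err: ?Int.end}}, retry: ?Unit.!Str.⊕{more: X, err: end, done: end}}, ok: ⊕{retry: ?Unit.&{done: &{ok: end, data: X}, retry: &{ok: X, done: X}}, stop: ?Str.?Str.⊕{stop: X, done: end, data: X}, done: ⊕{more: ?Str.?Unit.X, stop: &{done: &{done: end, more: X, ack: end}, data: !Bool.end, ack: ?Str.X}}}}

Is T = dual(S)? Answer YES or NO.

μX ‖ μX  ✓ (rec unchanged)
  ⊕{more,ok} ‖ ⊕{more,ok}  ✗ choice polarity not flipped — not dual

NO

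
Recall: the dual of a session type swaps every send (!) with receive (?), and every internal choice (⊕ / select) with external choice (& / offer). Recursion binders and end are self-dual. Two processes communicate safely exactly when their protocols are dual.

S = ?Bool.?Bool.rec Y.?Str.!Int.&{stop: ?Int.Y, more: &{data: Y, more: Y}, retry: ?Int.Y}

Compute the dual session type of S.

?Bool ↦ !Bool
  ?Bool ↦ !Bool
    rec Y ↦ rec Y  (μ self-dual)
      ?Str ↦ !Str
        !Int ↦ ?Int
          &{stop,more,retry} ↦ +{stop,more,retry}  (external→internal)
            [stop]
              ?Int ↦ !Int
                Y self-dual
            [more]
              &{data,more} ↦ +{data,more}  (external→internal)
                [data]
                  Y self-dual
                [more]
                  Y self-dual
            [retry]
              ?Int ↦ !Int
                Y self-dual

!Bool.!Bool.rec Y.!Str.?Int.+{stop: !Int.Y, more: +{data: Y, more: Y}, retry: !Int.Y}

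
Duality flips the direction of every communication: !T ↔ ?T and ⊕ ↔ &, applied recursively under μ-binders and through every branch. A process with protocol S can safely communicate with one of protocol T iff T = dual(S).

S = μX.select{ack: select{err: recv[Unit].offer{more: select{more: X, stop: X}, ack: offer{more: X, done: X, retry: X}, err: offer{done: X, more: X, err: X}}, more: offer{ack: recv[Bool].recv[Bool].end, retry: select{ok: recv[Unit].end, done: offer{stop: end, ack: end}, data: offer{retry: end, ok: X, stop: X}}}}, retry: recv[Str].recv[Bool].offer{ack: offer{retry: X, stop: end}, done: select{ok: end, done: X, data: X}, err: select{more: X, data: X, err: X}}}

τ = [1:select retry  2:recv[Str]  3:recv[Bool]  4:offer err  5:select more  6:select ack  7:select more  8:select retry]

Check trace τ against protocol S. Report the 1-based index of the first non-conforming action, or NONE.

[1] select retry  ✓  cont: recv[Str].recv[Bool].offer{ack: offer{retry: μX.…, stop: end}, done: select{ok: end, done: μX.…, data: μX.…}, err: select{more: μX.…, data: μX.…, err: μX.…}}
[2] recv[Str]  ✓  cont: recv[Bool].offer{ack: offer{retry: μX.…, stop: end}, done: select{ok: end, done: μX.…, data: μX.…}, err: select{more: μX.…, data: μX.…, err: μX.…}}
[3] recv[Bool]  ✓  cont: offer{ack: offer{retry: μX.…, stop: end}, done: select{ok: end, done: μX.…, data: μX.…}, err: select{more: μX.…, data: μX.…, err: μX.…}}
[4] offer err  ✓  cont: select{more: μX.…, data: μX.…, err: μX.…}
[5] select more  ✓  cont: μX.…
[6] select ack  ✓  cont: select{err: recv[Unit].offer{more: select{more: μX.…, stop: μX.…}, ack: offer{more: μX.…, done: μX.…, retry: μX.…}, err: offer{done: μX.…, more: μX.…, err: μX.…}}, more: offer{ack: recv[Bool].recv[Bool].end, retry: select{ok: recv[Unit].end, done: offer{stop: end, ack: end}, data: offer{retry: end, ok: μX.…, stop: μX.…}}}}
[7] select more  ✓  cont: offer{ack: recv[Bool].recv[Bool].end, retry: select{ok: recv[Unit].end, done: offer{stop: end, ack: end}, data: offer{retry: end, ok: μX.…, stop: μX.…}}}
[8] got select retry, protocol expects offer ack or offer retry  ✗

8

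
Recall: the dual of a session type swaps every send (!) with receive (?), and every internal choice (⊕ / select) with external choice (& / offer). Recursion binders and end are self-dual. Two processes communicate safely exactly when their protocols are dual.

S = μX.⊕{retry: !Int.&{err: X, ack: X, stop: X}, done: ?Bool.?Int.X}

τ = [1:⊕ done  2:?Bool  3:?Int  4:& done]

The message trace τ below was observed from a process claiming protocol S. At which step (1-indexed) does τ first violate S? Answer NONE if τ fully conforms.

[1] ⊕ done  ✓  residual = ?Bool.?Int.μX.…
[2] ?Bool  ✓  residual = ?Int.μX.…
[3] ?Int  ✓  residual = μX.…
[4] got & done, protocol expects ⊕ retry or ⊕ done  ✗

4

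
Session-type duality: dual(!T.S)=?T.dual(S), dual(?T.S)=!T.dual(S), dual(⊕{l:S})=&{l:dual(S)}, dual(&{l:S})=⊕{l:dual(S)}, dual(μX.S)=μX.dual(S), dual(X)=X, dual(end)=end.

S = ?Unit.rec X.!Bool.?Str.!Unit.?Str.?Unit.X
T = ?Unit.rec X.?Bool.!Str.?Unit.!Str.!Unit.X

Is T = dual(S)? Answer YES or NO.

?Unit vs ?Unit  ✗ same direction on both sides — not dual

NO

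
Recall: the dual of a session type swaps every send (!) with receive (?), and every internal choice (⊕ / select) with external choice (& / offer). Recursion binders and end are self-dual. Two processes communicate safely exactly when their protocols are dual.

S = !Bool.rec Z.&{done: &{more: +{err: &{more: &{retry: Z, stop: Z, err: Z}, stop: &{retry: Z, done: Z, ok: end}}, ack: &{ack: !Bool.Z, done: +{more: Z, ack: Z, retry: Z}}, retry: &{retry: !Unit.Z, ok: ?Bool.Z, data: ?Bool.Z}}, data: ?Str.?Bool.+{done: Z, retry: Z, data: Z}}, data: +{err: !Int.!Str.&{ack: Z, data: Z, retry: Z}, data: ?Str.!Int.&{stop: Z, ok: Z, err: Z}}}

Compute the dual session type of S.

!Bool → ?Bool
  rec Z → rec Z  (rec unchanged)
    &{done,data} → +{done,data}  (&→⊕)
      [done]
        &{more,data} → +{more,data}  (&→⊕)
          [more]
            +{err,ack,retry} → &{err,ack,retry}  (internal→external)
              [err]
                &{more,stop} → +{more,stop}  (&→⊕)
                  [more]
                    &{retry,stop,err} → +{retry,stop,err}  (&→⊕)
                      [retry]
                        Z self-dual
                      [stop]
                        Z self-dual
                      [err]
                        Z self-dual
                  [stop]
                    &{retry,done,ok} → +{retry,done,ok}  (&→⊕)
                      [retry]
                        Z self-dual
                      [done]
                        Z self-dual
                      [ok]
                        end self-dual
              [ack]
                &{ack,done} → +{ack,done}  (&→⊕)
                  [ack]
                    !Bool → ?Bool
                      Z self-dual
                  [done]
                    +{more,ack,retry} → &{more,ack,retry}  (internal→external)
                      [more]
                        Z self-dual
                      [ack]
                        Z self-dual
                      [retry]
                        Z self-dual
              [retry]
                &{retry,ok,data} → +{retry,ok,data}  (&→⊕)
                  [retry]
                    !Unit → ?Unit
                      Z self-dual
                  [ok]
                    ?Bool → !Bool
                      Z self-dual
                  [data]
                    ?Bool → !Bool
                      Z self-dual
          [data]
            ?Str → !Str
              ?Bool → !Bool
                +{done,retry,data} → &{done,retry,data}  (internal→external)
                  [done]
                    Z self-dual
                  [retry]
                    Z self-dual
                  [data]
                    Z self-dual
      [data]
        +{err,data} → &{err,data}  (internal→external)
          [err]
            !Int → ?Int
              !Str → ?Str
                &{ack,data,retry} → +{ack,data,retry}  (&→⊕)
                  [ack]
                    Z self-dual
                  [data]
                    Z self-dual
                  [retry]
                    Z self-dual
          [data]
            ?Str → !Str
              !Int → ?Int
                &{stop,ok,err} → +{stop,ok,err}  (&→⊕)
                  [stop]
                    Z self-dual
                  [ok]
                    Z self-dual
                  [err]
                    Z self-dual

?Bool.rec Z.+{done: +{more: &{err: +{more: +{retry: Z, stop: Z, err: Z}, stop: +{retry: Z, done: Z, ok: end}}, ack: +{ack: ?Bool.Z, done: &{more: Z, ack: Z, retry: Z}}, retry: +{retry: ?Unit.Z, ok: !Bool.Z, data: !Bool.Z}}, data: !Str.!Bool.&{done: Z, retry: Z, data: Z}}, data: &{err: ?Int.?Str.+{ack: Z, data: Z, retry: Z}, data: !Str.?Int.+{stop: Z, ok: Z, err: Z}}}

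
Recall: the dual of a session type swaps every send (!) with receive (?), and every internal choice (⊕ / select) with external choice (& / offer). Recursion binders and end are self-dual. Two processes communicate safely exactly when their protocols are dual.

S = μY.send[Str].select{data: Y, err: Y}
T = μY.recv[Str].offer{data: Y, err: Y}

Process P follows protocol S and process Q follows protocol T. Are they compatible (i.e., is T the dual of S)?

μY vs μY  match (rec unchanged)
  send[Str] vs recv[Str]  match
    select{data,err} vs offer{data,err}  match same labels
      [data]
        Y vs Y  match
      [err]
        Y vs Y  match

YES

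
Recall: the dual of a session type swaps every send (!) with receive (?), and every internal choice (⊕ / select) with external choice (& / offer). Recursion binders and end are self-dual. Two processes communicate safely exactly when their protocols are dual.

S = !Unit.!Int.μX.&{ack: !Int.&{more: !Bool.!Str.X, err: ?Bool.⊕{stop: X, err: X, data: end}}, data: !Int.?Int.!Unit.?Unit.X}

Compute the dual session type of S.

!Unit ↦ ?Unit
  !Int ↦ ?Int
    μX ↦ μX  (rec unchanged)
      &{ack,data} ↦ ⊕{ack,data}  (&→⊕)
        case ack:
          !Int ↦ ?Int
            &{more,err} ↦ ⊕{more,err}  (&→⊕)
              case more:
                !Bool ↦ ?Bool
                  !Str ↦ ?Str
                    X ↦ X
              case err:
                ?Bool ↦ !Bool
                  ⊕{stop,err,data} ↦ &{stop,err,data}  (internal→external)
                    case stop:
                      X ↦ X
                    case err:
                      X ↦ X
                    case data:
                      end ↦ end
        case data:
          !Int ↦ ?Int
            ?Int ↦ !Int
              !Unit ↦ ?Unit
                ?Unit ↦ !Unit
                  X ↦ X

?Unit.?Int.μX.⊕{ack: ?Int.⊕{more: ?Bool.?Str.X, err: !Bool.&{stop: X, err: X, data: end}}, data: ?Int.!Int.?Unit.!Unit.X}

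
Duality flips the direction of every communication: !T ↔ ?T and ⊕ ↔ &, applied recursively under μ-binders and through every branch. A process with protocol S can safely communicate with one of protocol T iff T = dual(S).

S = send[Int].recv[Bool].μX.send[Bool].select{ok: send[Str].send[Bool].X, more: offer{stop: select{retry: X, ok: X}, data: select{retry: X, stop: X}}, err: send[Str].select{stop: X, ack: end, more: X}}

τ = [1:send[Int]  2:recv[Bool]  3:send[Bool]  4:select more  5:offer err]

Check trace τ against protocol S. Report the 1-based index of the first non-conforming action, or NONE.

@1 send[Int]  ok  state: recv[Bool].μX.…
@2 recv[Bool]  ok  state: μX.…
@3 send[Bool]  ok  state: select{ok: send[Str].send[Bool].μX.…, more: offer{stop: select{retry: μX.…, ok: μX.…}, data: select{retry: μX.…, stop: μX.…}}, err: send[Str].select{stop: μX.…, ack: end, more: μX.…}}
@4 select more  ok  state: offer{stop: select{retry: μX.…, ok: μX.…}, data: select{retry: μX.…, stop: μX.…}}
@5 got offer err, protocol expects offer stop or offer data  ✗

5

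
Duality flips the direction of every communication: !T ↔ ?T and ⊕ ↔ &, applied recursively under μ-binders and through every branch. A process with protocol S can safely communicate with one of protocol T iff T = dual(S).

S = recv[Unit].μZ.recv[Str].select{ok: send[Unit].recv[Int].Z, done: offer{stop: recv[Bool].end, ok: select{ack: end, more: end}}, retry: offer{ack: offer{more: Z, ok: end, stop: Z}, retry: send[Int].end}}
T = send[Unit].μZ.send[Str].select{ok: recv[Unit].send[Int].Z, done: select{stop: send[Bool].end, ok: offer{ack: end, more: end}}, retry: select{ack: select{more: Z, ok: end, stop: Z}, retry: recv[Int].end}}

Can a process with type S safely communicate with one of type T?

recv[Unit] vs send[Unit]  ✓
  μZ vs μZ  ✓ (rec unchanged)
    recv[Str] vs send[Str]  ✓
      select{ok,done,retry} vs select{ok,done,retry}  ✗ choice polarity not flipped — not dual

NO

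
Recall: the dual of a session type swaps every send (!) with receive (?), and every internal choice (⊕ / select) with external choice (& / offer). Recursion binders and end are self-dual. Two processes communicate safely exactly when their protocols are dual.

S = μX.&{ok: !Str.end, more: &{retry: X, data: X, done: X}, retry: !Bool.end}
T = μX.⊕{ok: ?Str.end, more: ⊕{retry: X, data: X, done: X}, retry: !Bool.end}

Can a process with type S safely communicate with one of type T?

NO

μX ‖ μX  ✓ (binder kept)
  &{ok,more,retry} ‖ ⊕{ok,more,retry}  ✓ label sets agree
    [ok]
      !Str ‖ ?Str  ✓
        end ‖ end  ✓
    [more]
      &{retry,data,done} ‖ ⊕{retry,data,done}  ✓ label sets agree
        [retry]
          X ‖ X  ✓
        [data]
          X ‖ X  ✓
        [done]
          X ‖ X  ✓
    [retry]
      !Bool ‖ !Bool  ✗ same direction on both sides — not dual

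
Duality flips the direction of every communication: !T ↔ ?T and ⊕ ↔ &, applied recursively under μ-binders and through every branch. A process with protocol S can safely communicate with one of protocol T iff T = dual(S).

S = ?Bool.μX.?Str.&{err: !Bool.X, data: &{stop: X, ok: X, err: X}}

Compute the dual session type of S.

?Bool → !Bool
  μX → μX  (rec unchanged)
    ?Str → !Str
      &{err,data} → ⊕{err,data}  (external→internal)
        • err:
          !Bool → ?Bool
            dual(X) = X
        • data:
          &{stop,ok,err} → ⊕{stop,ok,err}  (external→internal)
            • stop:
              dual(X) = X
            • ok:
              dual(X) = X
            • err:
              dual(X) = X

!Bool.μX.!Str.⊕{err: ?Bool.X, data: ⊕{stop: X, ok: X, err: X}}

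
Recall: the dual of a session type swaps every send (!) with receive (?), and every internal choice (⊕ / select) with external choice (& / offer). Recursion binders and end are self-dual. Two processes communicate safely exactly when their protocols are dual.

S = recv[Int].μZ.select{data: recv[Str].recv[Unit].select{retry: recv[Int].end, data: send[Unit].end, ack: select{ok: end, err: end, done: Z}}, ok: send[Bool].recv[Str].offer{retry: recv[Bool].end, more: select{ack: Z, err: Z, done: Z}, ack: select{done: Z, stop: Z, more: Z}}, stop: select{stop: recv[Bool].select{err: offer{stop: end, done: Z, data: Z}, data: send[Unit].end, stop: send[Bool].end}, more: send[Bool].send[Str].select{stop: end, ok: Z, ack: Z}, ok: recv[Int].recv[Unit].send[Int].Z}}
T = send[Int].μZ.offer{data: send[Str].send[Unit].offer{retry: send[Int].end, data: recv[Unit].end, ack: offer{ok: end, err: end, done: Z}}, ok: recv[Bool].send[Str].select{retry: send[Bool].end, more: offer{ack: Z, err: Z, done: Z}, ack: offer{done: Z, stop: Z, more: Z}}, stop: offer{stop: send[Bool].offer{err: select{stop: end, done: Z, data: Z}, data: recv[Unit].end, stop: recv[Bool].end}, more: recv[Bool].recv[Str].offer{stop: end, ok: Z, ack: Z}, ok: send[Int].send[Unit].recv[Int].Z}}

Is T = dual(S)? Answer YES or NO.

recv[Int] ‖ send[Int]  match
  μZ ‖ μZ  match (binder kept)
    select{data,ok,stop} ‖ offer{data,ok,stop}  match label sets agree
      [data]
        recv[Str] ‖ send[Str]  match
          recv[Unit] ‖ send[Unit]  match
            select{retry,data,ack} ‖ offer{retry,data,ack}  match label sets agree
              [retry]
                recv[Int] ‖ send[Int]  match
                  end ‖ end  match
              [data]
                send[Unit] ‖ recv[Unit]  match
                  end ‖ end  match
              [ack]
                select{ok,err,done} ‖ offer{ok,err,done}  match label sets agree
                  [ok]
                    end ‖ end  match
                  [err]
                    end ‖ end  match
                  [done]
                    Z ‖ Z  match
      [ok]
        send[Bool] ‖ recv[Bool]  match
          recv[Str] ‖ send[Str]  match
            offer{retry,more,ack} ‖ select{retry,more,ack}  match label sets agree
              [retry]
                recv[Bool] ‖ send[Bool]  match
                  end ‖ end  match
              [more]
                select{ack,err,done} ‖ offer{ack,err,done}  match label sets agree
                  [ack]
                    Z ‖ Z  match
                  [err]
                    Z ‖ Z  match
                  [done]
                    Z ‖ Z  match
              [ack]
                select{done,stop,more} ‖ offer{done,stop,more}  match label sets agree
                  [done]
                    Z ‖ Z  match
                  [stop]
                    Z ‖ Z  match
                  [more]
                    Z ‖ Z  match
      [stop]
        select{stop,more,ok} ‖ offer{stop,more,ok}  match label sets agree
          [stop]
            recv[Bool] ‖ send[Bool]  match
              select{err,data,stop} ‖ offer{err,data,stop}  match label sets agree
                [err]
                  offer{stop,done,data} ‖ select{stop,done,data}  match label sets agree
                    [stop]
                      end ‖ end  match
                    [done]
                      Z ‖ Z  match
                    [data]
                      Z ‖ Z  match
                [data]
                  send[Unit] ‖ recv[Unit]  match
                    end ‖ end  match
                [stop]
                  send[Bool] ‖ recv[Bool]  match
                    end ‖ end  match
          [more]
            send[Bool] ‖ recv[Bool]  match
              send[Str] ‖ recv[Str]  match
                select{stop,ok,ack} ‖ offer{stop,ok,ack}  match label sets agree
                  [stop]
                    end ‖ end  match
                  [ok]
                    Z ‖ Z  match
                  [ack]
                    Z ‖ Z  match
          [ok]
            recv[Int] ‖ send[Int]  match
              recv[Unit] ‖ send[Unit]  match
                send[Int] ‖ recv[Int]  match
                  Z ‖ Z  match

YES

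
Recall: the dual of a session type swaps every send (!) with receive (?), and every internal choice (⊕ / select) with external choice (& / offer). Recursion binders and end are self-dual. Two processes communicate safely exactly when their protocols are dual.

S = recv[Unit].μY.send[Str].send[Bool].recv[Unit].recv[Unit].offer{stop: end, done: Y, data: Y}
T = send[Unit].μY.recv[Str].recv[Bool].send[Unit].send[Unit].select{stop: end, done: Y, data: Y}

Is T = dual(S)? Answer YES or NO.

YES

recv[Unit] | send[Unit]  match
  μY | μY  match (μ self-dual)
    send[Str] | recv[Str]  match
      send[Bool] | recv[Bool]  match
        recv[Unit] | send[Unit]  match
          recv[Unit] | send[Unit]  match
            offer{stop,done,data} | select{stop,done,data}  match same labels
              [stop]
                end | end  match
              [done]
                Y | Y  match
              [data]
                Y | Y  match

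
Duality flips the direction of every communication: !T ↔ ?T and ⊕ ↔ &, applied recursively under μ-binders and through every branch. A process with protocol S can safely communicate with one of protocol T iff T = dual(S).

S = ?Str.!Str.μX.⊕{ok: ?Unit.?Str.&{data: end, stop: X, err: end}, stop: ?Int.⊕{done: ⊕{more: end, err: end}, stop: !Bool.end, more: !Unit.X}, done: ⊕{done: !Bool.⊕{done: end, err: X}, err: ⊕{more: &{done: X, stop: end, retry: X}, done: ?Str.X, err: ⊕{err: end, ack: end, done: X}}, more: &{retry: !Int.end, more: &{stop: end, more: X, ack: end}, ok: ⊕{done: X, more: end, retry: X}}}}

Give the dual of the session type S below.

?Str → !Str
  !Str → ?Str
    μX → μX  (rec unchanged)
      ⊕{ok,stop,done} → &{ok,stop,done}  (⊕→&)
        case ok:
          ?Unit → !Unit
            ?Str → !Str
              &{data,stop,err} → ⊕{data,stop,err}  (external→internal)
                case data:
                  end self-dual
                case stop:
                  X self-dual
                case err:
                  end self-dual
        case stop:
          ?Int → !Int
            ⊕{done,stop,more} → &{done,stop,more}  (⊕→&)
              case done:
                ⊕{more,err} → &{more,err}  (⊕→&)
                  case more:
                    end self-dual
                  case err:
                    end self-dual
              case stop:
                !Bool → ?Bool
                  end self-dual
              case more:
                !Unit → ?Unit
                  X self-dual
        case done:
          ⊕{done,err,more} → &{done,err,more}  (⊕→&)
            case done:
              !Bool → ?Bool
                ⊕{done,err} → &{done,err}  (⊕→&)
                  case done:
                    end self-dual
                  case err:
                    X self-dual
            case err:
              ⊕{more,done,err} → &{more,done,err}  (⊕→&)
                case more:
                  &{done,stop,retry} → ⊕{done,stop,retry}  (external→internal)
                    case done:
                      X self-dual
                    case stop:
                      end self-dual
                    case retry:
                      X self-dual
                case done:
                  ?Str → !Str
                    X self-dual
                case err:
                  ⊕{err,ack,done} → &{err,ack,done}  (⊕→&)
                    case err:
                      end self-dual
                    case ack:
                      end self-dual
                    case done:
                      X self-dual
            case more:
              &{retry,more,ok} → ⊕{retry,more,ok}  (external→internal)
                case retry:
                  !Int → ?Int
                    end self-dual
                case more:
                  &{stop,more,ack} → ⊕{stop,more,ack}  (external→internal)
                    case stop:
                      end self-dual
                    case more:
                      X self-dual
                    case ack:
                      end self-dual
                case ok:
                  ⊕{done,more,retry} → &{done,more,retry}  (⊕→&)
                    case done:
                      X self-dual
                    case more:
                      end self-dual
                    case retry:
                      X self-dual

!Str.?Str.μX.&{ok: !Unit.!Str.⊕{data: end, stop: X, err: end}, stop: !Int.&{done: &{more: end, err: end}, stop: ?Bool.end, more: ?Unit.X}, done: &{done: ?Bool.&{done: end, err: X}, err: &{more: ⊕{done: X, stop: end, retry: X}, done: !Str.X, err: &{err: end, ack: end, done: X}}, more: ⊕{retry: ?Int.end, more: ⊕{stop: end, more: X, ack: end}, ok: &{done: X, more: end, retry: X}}}}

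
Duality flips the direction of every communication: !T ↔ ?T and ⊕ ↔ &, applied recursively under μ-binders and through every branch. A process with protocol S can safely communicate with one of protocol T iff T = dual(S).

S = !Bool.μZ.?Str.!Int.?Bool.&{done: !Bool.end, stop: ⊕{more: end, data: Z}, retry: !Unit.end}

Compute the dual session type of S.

!Bool = ?Bool
  μZ = μZ  (μ self-dual)
    ?Str = !Str
      !Int = ?Int
        ?Bool = !Bool
          &{done,stop,retry} = ⊕{done,stop,retry}  (&→⊕)
            [done]
              !Bool = ?Bool
                dual(end) = end
            [stop]
              ⊕{more,data} = &{more,data}  (select→offer)
                [more]
                  dual(end) = end
                [data]
                  dual(Z) = Z
            [retry]
              !Unit = ?Unit
                dual(end) = end

?Bool.μZ.!Str.?Int.!Bool.⊕{done: ?Bool.end, stop: &{more: end, data: Z}, retry: ?Unit.end}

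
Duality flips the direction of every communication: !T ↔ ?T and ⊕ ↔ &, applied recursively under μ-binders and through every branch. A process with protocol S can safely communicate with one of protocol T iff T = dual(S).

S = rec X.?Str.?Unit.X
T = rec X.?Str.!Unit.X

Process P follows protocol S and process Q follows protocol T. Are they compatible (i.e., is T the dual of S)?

rec X vs rec X  ✓ (rec unchanged)
  ?Str vs ?Str  ✗ same direction on both sides — not dual

NO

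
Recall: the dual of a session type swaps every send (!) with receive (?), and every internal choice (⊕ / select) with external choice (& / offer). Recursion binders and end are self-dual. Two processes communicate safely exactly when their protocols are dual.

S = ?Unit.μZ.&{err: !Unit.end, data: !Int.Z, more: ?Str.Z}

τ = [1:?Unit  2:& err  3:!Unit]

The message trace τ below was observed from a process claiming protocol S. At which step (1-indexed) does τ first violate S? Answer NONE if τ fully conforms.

@1 ?Unit  ok  cont: μZ.…
@2 & err  ok  cont: !Unit.end
@3 !Unit  ok  cont: end
τ conforms to S (length 3)

NONE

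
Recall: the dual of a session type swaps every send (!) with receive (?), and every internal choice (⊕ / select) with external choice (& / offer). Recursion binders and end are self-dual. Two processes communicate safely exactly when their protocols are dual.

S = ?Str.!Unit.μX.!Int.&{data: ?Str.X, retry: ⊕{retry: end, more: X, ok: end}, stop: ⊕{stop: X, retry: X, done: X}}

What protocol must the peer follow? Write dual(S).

!Str.?Unit.μX.?Int.⊕{data: !Str.X, retry: &{retry: end, more: X, ok: end}, stop: &{stop: X, retry: X, done: X}}

?Str → !Str
  !Unit → ?Unit
    μX → μX  (rec unchanged)
      !Int → ?Int
        &{data,retry,stop} → ⊕{data,retry,stop}  (&→⊕)
          • data:
            ?Str → !Str
              X ↦ X
          • retry:
            ⊕{retry,more,ok} → &{retry,more,ok}  (select→offer)
              • retry:
                end ↦ end
              • more:
                X ↦ X
              • ok:
                end ↦ end
          • stop:
            ⊕{stop,retry,done} → &{stop,retry,done}  (select→offer)
              • stop:
                X ↦ X
              • retry:
                X ↦ X
              • done:
                X ↦ X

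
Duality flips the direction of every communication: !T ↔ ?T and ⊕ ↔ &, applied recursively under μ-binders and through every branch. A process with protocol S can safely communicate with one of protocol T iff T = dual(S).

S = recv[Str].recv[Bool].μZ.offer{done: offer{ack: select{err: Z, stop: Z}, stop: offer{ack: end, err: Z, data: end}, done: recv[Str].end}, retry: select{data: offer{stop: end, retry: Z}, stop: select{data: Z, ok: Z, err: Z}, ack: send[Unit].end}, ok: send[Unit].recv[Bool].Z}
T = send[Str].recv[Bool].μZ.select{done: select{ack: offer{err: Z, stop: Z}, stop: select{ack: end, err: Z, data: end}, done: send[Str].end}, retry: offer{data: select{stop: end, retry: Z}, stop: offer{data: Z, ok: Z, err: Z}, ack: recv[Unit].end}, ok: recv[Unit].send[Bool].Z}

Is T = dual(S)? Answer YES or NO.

NO

recv[Str] ‖ send[Str]  ✓
  recv[Bool] ‖ recv[Bool]  ✗ same direction on both sides — not dual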